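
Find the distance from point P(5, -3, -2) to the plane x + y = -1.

distance = |a·x₀ + b·y₀ + c·z₀ - d| / √(a² + b² + c²)
  = |1·5 + 1·(-3) + 0·(-2) - (-1)| / √(1² + 1² + 0²)
  = |5 - 3 + 0 + 1| / √(1 + 1 + 0)
  = |3| / √2
  = 3 / 1.414
  ≈ 2.121

2.121


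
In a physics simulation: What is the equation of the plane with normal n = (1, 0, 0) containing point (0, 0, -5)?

The plane through P with normal n = (a, b, c) satisfies n·(r - P) = 0,
i.e. ax + by + cz = a·x₀ + b·y₀ + c·z₀.
d = 1·0 + 0·0 + 0·(-5)
  = 0 + 0 + 0
  = 0
Equation: x = 0

x = 0


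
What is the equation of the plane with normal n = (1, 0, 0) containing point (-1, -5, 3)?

The plane through P with normal n = (a, b, c) satisfies n·(r - P) = 0,
i.e. ax + by + cz = a·x₀ + b·y₀ + c·z₀.
d = 1·(-1) + 0·(-5) + 0·3
  = -1 + 0 + 0
  = -1
Equation: x = -1

x = -1


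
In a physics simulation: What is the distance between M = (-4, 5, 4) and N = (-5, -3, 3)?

d = √[(x₂-x₁)² + (y₂-y₁)² + (z₂-z₁)²]
  = √[(-1)² + (-8)² + (-1)²]
  = √[1 + 64 + 1]
  = √66
  ≈ 8.124

8.124


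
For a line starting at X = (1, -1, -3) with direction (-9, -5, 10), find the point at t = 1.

P(t) = X + t·d
  = (1 + (-9)·1, -1 + (-5)·1, -3 + 10·1)
  = (1 - 9, -1 - 5, -3 + 10)
  = (-8, -6, 7)

(-8, -6, 7)


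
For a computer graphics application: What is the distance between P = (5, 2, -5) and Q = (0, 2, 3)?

d = √[(x₂-x₁)² + (y₂-y₁)² + (z₂-z₁)²]
  = √[(-5)² + 0² + 8²]
  = √[25 + 0 + 64]
  = √89
  ≈ 9.434

9.434


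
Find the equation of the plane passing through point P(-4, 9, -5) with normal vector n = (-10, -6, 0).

The plane through P with normal n = (a, b, c) satisfies n·(r - P) = 0,
i.e. ax + by + cz = a·x₀ + b·y₀ + c·z₀.
d = (-10)·(-4) + (-6)·9 + 0·(-5)
  = 40 - 54 + 0
  = -14
Equation: -10x - 6y = -14

-10x - 6y = -14


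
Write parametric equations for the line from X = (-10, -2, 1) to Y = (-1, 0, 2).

Direction vector d = Y - X = (-1 + 10, 0 + 2, 2 - 1) = (9, 2, 1)
Parametric form r = X + t·d:
x = -10 + 9t, y = -2 + 2t, z = 1 + t

x = -10 + 9t, y = -2 + 2t, z = 1 + t


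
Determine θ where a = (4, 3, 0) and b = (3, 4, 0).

a·b = 4·3 + 3·4 + 0·0 = 12 + 12 + 0 = 24
|a| = √(4² + 3² + 0²) = √25 ≈ 5
|b| = √(3² + 4² + 0²) = √25 ≈ 5
cos θ = (a·b)/(|a||b|) = 24/(5·5) ≈ 0.96
θ = arccos(0.96) ≈ 16.26°

16.26°


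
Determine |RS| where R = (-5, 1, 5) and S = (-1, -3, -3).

d = √[(x₂-x₁)² + (y₂-y₁)² + (z₂-z₁)²]
  = √[4² + (-4)² + (-8)²]
  = √[16 + 16 + 64]
  = √96
  ≈ 9.798

9.798


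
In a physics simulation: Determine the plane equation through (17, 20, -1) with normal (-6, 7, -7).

The plane through P with normal n = (a, b, c) satisfies n·(r - P) = 0,
i.e. ax + by + cz = a·x₀ + b·y₀ + c·z₀.
d = (-6)·17 + 7·20 + (-7)·(-1)
  = -102 + 140 + 7
  = 45
Equation: -6x + 7y - 7z = 45

-6x + 7y - 7z = 45


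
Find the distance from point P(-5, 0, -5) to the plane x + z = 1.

distance = |a·x₀ + b·y₀ + c·z₀ - d| / √(a² + b² + c²)
  = |1·(-5) + 0·0 + 1·(-5) - 1| / √(1² + 0² + 1²)
  = |-5 + 0 - 5 - 1| / √(1 + 0 + 1)
  = |-11| / √2
  = 11 / 1.414
  ≈ 7.778

7.778


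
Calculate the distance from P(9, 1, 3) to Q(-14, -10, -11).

d = √[(x₂-x₁)² + (y₂-y₁)² + (z₂-z₁)²]
  = √[(-23)² + (-11)² + (-14)²]
  = √[529 + 121 + 196]
  = √846
  ≈ 29.09

29.09


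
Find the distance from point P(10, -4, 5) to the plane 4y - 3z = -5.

distance = |a·x₀ + b·y₀ + c·z₀ - d| / √(a² + b² + c²)
  = |0·10 + 4·(-4) + (-3)·5 - (-5)| / √(0² + 4² + (-3)²)
  = |0 - 16 - 15 + 5| / √(0 + 16 + 9)
  = |-26| / √25
  = 26 / 5
  ≈ 5.2

5.2


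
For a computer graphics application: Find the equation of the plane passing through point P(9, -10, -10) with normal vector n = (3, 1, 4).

The plane through P with normal n = (a, b, c) satisfies n·(r - P) = 0,
i.e. ax + by + cz = a·x₀ + b·y₀ + c·z₀.
d = 3·9 + 1·(-10) + 4·(-10)
  = 27 - 10 - 40
  = -23
Equation: 3x + y + 4z = -23

3x + y + 4z = -23


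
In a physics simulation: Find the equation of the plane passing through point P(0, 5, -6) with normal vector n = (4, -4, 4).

The plane through P with normal n = (a, b, c) satisfies n·(r - P) = 0,
i.e. ax + by + cz = a·x₀ + b·y₀ + c·z₀.
d = 4·0 + (-4)·5 + 4·(-6)
  = 0 - 20 - 24
  = -44
Equation: 4x - 4y + 4z = -44

4x - 4y + 4z = -44


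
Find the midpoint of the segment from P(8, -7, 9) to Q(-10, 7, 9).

M = ((x₁+x₂)/2, (y₁+y₂)/2, (z₁+z₂)/2)
  = ((8 - 10)/2, (-7 + 7)/2, (9 + 9)/2)
  = (-2/2, 0/2, 18/2)
  = (-1, 0, 9)

(-1, 0, 9)


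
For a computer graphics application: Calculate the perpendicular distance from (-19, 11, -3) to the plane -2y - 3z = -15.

distance = |a·x₀ + b·y₀ + c·z₀ - d| / √(a² + b² + c²)
  = |0·(-19) + (-2)·11 + (-3)·(-3) - (-15)| / √(0² + (-2)² + (-3)²)
  = |0 - 22 + 9 + 15| / √(0 + 4 + 9)
  = |2| / √13
  = 2 / 3.606
  ≈ 0.5547

0.5547


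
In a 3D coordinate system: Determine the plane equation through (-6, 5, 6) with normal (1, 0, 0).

The plane through P with normal n = (a, b, c) satisfies n·(r - P) = 0,
i.e. ax + by + cz = a·x₀ + b·y₀ + c·z₀.
d = 1·(-6) + 0·5 + 0·6
  = -6 + 0 + 0
  = -6
Equation: x = -6

x = -6


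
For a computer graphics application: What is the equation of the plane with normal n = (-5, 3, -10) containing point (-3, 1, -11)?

The plane through P with normal n = (a, b, c) satisfies n·(r - P) = 0,
i.e. ax + by + cz = a·x₀ + b·y₀ + c·z₀.
d = (-5)·(-3) + 3·1 + (-10)·(-11)
  = 15 + 3 + 110
  = 128
Equation: -5x + 3y - 10z = 128

-5x + 3y - 10z = 128


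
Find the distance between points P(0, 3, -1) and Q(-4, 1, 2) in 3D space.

d = √[(x₂-x₁)² + (y₂-y₁)² + (z₂-z₁)²]
  = √[(-4)² + (-2)² + 3²]
  = √[16 + 4 + 9]
  = √29
  ≈ 5.385

5.385


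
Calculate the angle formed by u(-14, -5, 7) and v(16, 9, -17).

u·v = (-14)·16 + (-5)·9 + 7·(-17) = -224 - 45 - 119 = -388
|u| = √((-14)² + (-5)² + 7²) = √270 ≈ 16.43
|v| = √(16² + 9² + (-17)²) = √626 ≈ 25.02
cos θ = (u·v)/(|u||v|) = -388/(16.43·25.02) ≈ -0.9438
θ = arccos(-0.9438) ≈ 160.7°

160.7°


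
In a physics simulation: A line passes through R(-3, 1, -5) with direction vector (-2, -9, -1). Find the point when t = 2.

P(t) = R + t·d
  = (-3 + (-2)·2, 1 + (-9)·2, -5 + (-1)·2)
  = (-3 - 4, 1 - 18, -5 - 2)
  = (-7, -17, -7)

(-7, -17, -7)


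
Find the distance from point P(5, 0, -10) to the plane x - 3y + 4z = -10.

distance = |a·x₀ + b·y₀ + c·z₀ - d| / √(a² + b² + c²)
  = |1·5 + (-3)·0 + 4·(-10) - (-10)| / √(1² + (-3)² + 4²)
  = |5 + 0 - 40 + 10| / √(1 + 9 + 16)
  = |-25| / √26
  = 25 / 5.099
  ≈ 4.903

4.903


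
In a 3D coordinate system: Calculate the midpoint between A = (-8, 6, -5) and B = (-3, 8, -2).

M = ((x₁+x₂)/2, (y₁+y₂)/2, (z₁+z₂)/2)
  = ((-8 - 3)/2, (6 + 8)/2, (-5 - 2)/2)
  = (-11/2, 14/2, -7/2)
  = (-5.5, 7, -3.5)

(-5.5, 7, -3.5)


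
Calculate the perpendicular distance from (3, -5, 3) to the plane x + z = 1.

distance = |a·x₀ + b·y₀ + c·z₀ - d| / √(a² + b² + c²)
  = |1·3 + 0·(-5) + 1·3 - 1| / √(1² + 0² + 1²)
  = |3 + 0 + 3 - 1| / √(1 + 0 + 1)
  = |5| / √2
  = 5 / 1.414
  ≈ 3.536

3.536


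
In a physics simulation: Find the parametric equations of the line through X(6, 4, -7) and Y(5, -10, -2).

Direction vector d = Y - X = (5 - 6, -10 - 4, -2 + 7) = (-1, -14, 5)
Parametric form r = X + t·d:
x = 6 - t, y = 4 - 14t, z = -7 + 5t

x = 6 - t, y = 4 - 14t, z = -7 + 5t


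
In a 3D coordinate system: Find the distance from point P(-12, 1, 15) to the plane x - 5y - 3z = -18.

distance = |a·x₀ + b·y₀ + c·z₀ - d| / √(a² + b² + c²)
  = |1·(-12) + (-5)·1 + (-3)·15 - (-18)| / √(1² + (-5)² + (-3)²)
  = |-12 - 5 - 45 + 18| / √(1 + 25 + 9)
  = |-44| / √35
  = 44 / 5.916
  ≈ 7.437

7.437


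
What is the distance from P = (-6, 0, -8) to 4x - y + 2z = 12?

distance = |a·x₀ + b·y₀ + c·z₀ - d| / √(a² + b² + c²)
  = |4·(-6) + (-1)·0 + 2·(-8) - 12| / √(4² + (-1)² + 2²)
  = |-24 + 0 - 16 - 12| / √(16 + 1 + 4)
  = |-52| / √21
  = 52 / 4.583
  ≈ 11.35

11.35


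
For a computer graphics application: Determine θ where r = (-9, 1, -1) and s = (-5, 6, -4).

r·s = (-9)·(-5) + 1·6 + (-1)·(-4) = 45 + 6 + 4 = 55
|r| = √((-9)² + 1² + (-1)²) = √83 ≈ 9.11
|s| = √((-5)² + 6² + (-4)²) = √77 ≈ 8.775
cos θ = (r·s)/(|r||s|) = 55/(9.11·8.775) ≈ 0.688
θ = arccos(0.688) ≈ 46.53°

46.53°


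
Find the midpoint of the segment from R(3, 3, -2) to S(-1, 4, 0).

M = ((x₁+x₂)/2, (y₁+y₂)/2, (z₁+z₂)/2)
  = ((3 - 1)/2, (3 + 4)/2, (-2 + 0)/2)
  = (2/2, 7/2, -2/2)
  = (1, 3.5, -1)

(1, 3.5, -1)


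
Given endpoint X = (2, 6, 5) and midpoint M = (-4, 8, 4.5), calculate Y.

Y = 2M - X
  = (2·(-4) - 2, 2·8 - 6, 2·4.5 - 5)
  = (-8 - 2, 16 - 6, 9 - 5)
  = (-10, 10, 4)

(-10, 10, 4)


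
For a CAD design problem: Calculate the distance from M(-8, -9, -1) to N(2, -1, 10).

d = √[(x₂-x₁)² + (y₂-y₁)² + (z₂-z₁)²]
  = √[10² + 8² + 11²]
  = √[100 + 64 + 121]
  = √285
  ≈ 16.88

16.88


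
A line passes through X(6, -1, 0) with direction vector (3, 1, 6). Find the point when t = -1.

P(t) = X + t·d
  = (6 + 3·(-1), -1 + 1·(-1), 0 + 6·(-1))
  = (6 - 3, -1 - 1, 0 - 6)
  = (3, -2, -6)

(3, -2, -6)


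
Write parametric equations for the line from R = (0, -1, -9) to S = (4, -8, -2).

Direction vector d = S - R = (4 + 0, -8 + 1, -2 + 9) = (4, -7, 7)
Parametric form r = R + t·d:
x = 0 + 4t, y = -1 - 7t, z = -9 + 7t

x = 0 + 4t, y = -1 - 7t, z = -9 + 7t


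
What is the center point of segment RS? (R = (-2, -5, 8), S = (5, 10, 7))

M = ((x₁+x₂)/2, (y₁+y₂)/2, (z₁+z₂)/2)
  = ((-2 + 5)/2, (-5 + 10)/2, (8 + 7)/2)
  = (3/2, 5/2, 15/2)
  = (1.5, 2.5, 7.5)

(1.5, 2.5, 7.5)


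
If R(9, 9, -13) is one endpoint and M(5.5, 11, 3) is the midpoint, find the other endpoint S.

S = 2M - R
  = (2·5.5 - 9, 2·11 - 9, 2·3 - (-13))
  = (11 - 9, 22 - 9, 6 + 13)
  = (2, 13, 19)

(2, 13, 19)


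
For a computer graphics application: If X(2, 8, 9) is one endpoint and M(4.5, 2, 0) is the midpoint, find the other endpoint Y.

Y = 2M - X
  = (2·4.5 - 2, 2·2 - 8, 2·0 - 9)
  = (9 - 2, 4 - 8, 0 - 9)
  = (7, -4, -9)

(7, -4, -9)


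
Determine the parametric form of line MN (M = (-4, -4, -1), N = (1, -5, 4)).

Direction vector d = N - M = (1 + 4, -5 + 4, 4 + 1) = (5, -1, 5)
Parametric form r = M + t·d:
x = -4 + 5t, y = -4 - t, z = -1 + 5t

x = -4 + 5t, y = -4 - t, z = -1 + 5t


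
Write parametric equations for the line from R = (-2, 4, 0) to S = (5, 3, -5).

Direction vector d = S - R = (5 + 2, 3 - 4, -5 + 0) = (7, -1, -5)
Parametric form r = R + t·d:
x = -2 + 7t, y = 4 - t, z = 0 - 5t

x = -2 + 7t, y = 4 - t, z = 0 - 5t


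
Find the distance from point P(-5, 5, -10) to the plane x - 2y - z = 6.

distance = |a·x₀ + b·y₀ + c·z₀ - d| / √(a² + b² + c²)
  = |1·(-5) + (-2)·5 + (-1)·(-10) - 6| / √(1² + (-2)² + (-1)²)
  = |-5 - 10 + 10 - 6| / √(1 + 4 + 1)
  = |-11| / √6
  = 11 / 2.449
  ≈ 4.491

4.491


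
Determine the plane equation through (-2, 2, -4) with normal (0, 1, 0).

The plane through P with normal n = (a, b, c) satisfies n·(r - P) = 0,
i.e. ax + by + cz = a·x₀ + b·y₀ + c·z₀.
d = 0·(-2) + 1·2 + 0·(-4)
  = 0 + 2 + 0
  = 2
Equation: y = 2

y = 2


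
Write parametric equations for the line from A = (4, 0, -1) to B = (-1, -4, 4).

Direction vector d = B - A = (-1 - 4, -4 + 0, 4 + 1) = (-5, -4, 5)
Parametric form r = A + t·d:
x = 4 - 5t, y = 0 - 4t, z = -1 + 5t

x = 4 - 5t, y = 0 - 4t, z = -1 + 5t


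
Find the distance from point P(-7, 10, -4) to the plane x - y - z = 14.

distance = |a·x₀ + b·y₀ + c·z₀ - d| / √(a² + b² + c²)
  = |1·(-7) + (-1)·10 + (-1)·(-4) - 14| / √(1² + (-1)² + (-1)²)
  = |-7 - 10 + 4 - 14| / √(1 + 1 + 1)
  = |-27| / √3
  = 27 / 1.732
  ≈ 15.59

15.59


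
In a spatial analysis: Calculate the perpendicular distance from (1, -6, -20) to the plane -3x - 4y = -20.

distance = |a·x₀ + b·y₀ + c·z₀ - d| / √(a² + b² + c²)
  = |(-3)·1 + (-4)·(-6) + 0·(-20) - (-20)| / √((-3)² + (-4)² + 0²)
  = |-3 + 24 + 0 + 20| / √(9 + 16 + 0)
  = |41| / √25
  = 41 / 5
  ≈ 8.2

8.2


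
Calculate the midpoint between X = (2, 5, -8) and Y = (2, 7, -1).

M = ((x₁+x₂)/2, (y₁+y₂)/2, (z₁+z₂)/2)
  = ((2 + 2)/2, (5 + 7)/2, (-8 - 1)/2)
  = (4/2, 12/2, -9/2)
  = (2, 6, -4.5)

(2, 6, -4.5)


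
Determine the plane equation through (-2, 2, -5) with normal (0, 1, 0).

The plane through P with normal n = (a, b, c) satisfies n·(r - P) = 0,
i.e. ax + by + cz = a·x₀ + b·y₀ + c·z₀.
d = 0·(-2) + 1·2 + 0·(-5)
  = 0 + 2 + 0
  = 2
Equation: y = 2

y = 2


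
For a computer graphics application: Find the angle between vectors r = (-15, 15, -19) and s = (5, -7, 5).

r·s = (-15)·5 + 15·(-7) + (-19)·5 = -75 - 105 - 95 = -275
|r| = √((-15)² + 15² + (-19)²) = √811 ≈ 28.48
|s| = √(5² + (-7)² + 5²) = √99 ≈ 9.95
cos θ = (r·s)/(|r||s|) = -275/(28.48·9.95) ≈ -0.9705
θ = arccos(-0.9705) ≈ 166.1°

166.1°


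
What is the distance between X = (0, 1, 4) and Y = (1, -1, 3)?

d = √[(x₂-x₁)² + (y₂-y₁)² + (z₂-z₁)²]
  = √[1² + (-2)² + (-1)²]
  = √[1 + 4 + 1]
  = √6
  ≈ 2.449

2.449


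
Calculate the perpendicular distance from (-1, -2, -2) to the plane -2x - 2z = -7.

distance = |a·x₀ + b·y₀ + c·z₀ - d| / √(a² + b² + c²)
  = |(-2)·(-1) + 0·(-2) + (-2)·(-2) - (-7)| / √((-2)² + 0² + (-2)²)
  = |2 + 0 + 4 + 7| / √(4 + 0 + 4)
  = |13| / √8
  = 13 / 2.828
  ≈ 4.596

4.596


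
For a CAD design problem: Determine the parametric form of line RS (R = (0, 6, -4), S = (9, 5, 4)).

Direction vector d = S - R = (9 + 0, 5 - 6, 4 + 4) = (9, -1, 8)
Parametric form r = R + t·d:
x = 0 + 9t, y = 6 - t, z = -4 + 8t

x = 0 + 9t, y = 6 - t, z = -4 + 8t


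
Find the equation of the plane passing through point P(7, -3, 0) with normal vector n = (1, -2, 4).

The plane through P with normal n = (a, b, c) satisfies n·(r - P) = 0,
i.e. ax + by + cz = a·x₀ + b·y₀ + c·z₀.
d = 1·7 + (-2)·(-3) + 4·0
  = 7 + 6 + 0
  = 13
Equation: x - 2y + 4z = 13

x - 2y + 4z = 13


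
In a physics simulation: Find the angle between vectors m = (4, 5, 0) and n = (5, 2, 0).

m·n = 4·5 + 5·2 + 0·0 = 20 + 10 + 0 = 30
|m| = √(4² + 5² + 0²) = √41 ≈ 6.403
|n| = √(5² + 2² + 0²) = √29 ≈ 5.385
cos θ = (m·n)/(|m||n|) = 30/(6.403·5.385) ≈ 0.87
θ = arccos(0.87) ≈ 29.54°

29.54°


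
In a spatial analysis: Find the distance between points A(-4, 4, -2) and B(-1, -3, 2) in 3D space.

d = √[(x₂-x₁)² + (y₂-y₁)² + (z₂-z₁)²]
  = √[3² + (-7)² + 4²]
  = √[9 + 49 + 16]
  = √74
  ≈ 8.602

8.602


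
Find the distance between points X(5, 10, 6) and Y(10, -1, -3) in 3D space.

d = √[(x₂-x₁)² + (y₂-y₁)² + (z₂-z₁)²]
  = √[5² + (-11)² + (-9)²]
  = √[25 + 121 + 81]
  = √227
  ≈ 15.07

15.07


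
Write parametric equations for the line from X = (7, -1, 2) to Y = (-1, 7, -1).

Direction vector d = Y - X = (-1 - 7, 7 + 1, -1 - 2) = (-8, 8, -3)
Parametric form r = X + t·d:
x = 7 - 8t, y = -1 + 8t, z = 2 - 3t

x = 7 - 8t, y = -1 + 8t, z = 2 - 3t


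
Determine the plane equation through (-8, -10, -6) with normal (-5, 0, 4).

The plane through P with normal n = (a, b, c) satisfies n·(r - P) = 0,
i.e. ax + by + cz = a·x₀ + b·y₀ + c·z₀.
d = (-5)·(-8) + 0·(-10) + 4·(-6)
  = 40 + 0 - 24
  = 16
Equation: -5x + 4z = 16

-5x + 4z = 16


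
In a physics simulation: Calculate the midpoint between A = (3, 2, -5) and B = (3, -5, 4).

M = ((x₁+x₂)/2, (y₁+y₂)/2, (z₁+z₂)/2)
  = ((3 + 3)/2, (2 - 5)/2, (-5 + 4)/2)
  = (6/2, -3/2, -1/2)
  = (3, -1.5, -0.5)

(3, -1.5, -0.5)


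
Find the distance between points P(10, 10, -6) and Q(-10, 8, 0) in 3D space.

d = √[(x₂-x₁)² + (y₂-y₁)² + (z₂-z₁)²]
  = √[(-20)² + (-2)² + 6²]
  = √[400 + 4 + 36]
  = √440
  ≈ 20.98

20.98


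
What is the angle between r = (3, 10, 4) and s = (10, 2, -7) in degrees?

r·s = 3·10 + 10·2 + 4·(-7) = 30 + 20 - 28 = 22
|r| = √(3² + 10² + 4²) = √125 ≈ 11.18
|s| = √(10² + 2² + (-7)²) = √153 ≈ 12.37
cos θ = (r·s)/(|r||s|) = 22/(11.18·12.37) ≈ 0.1591
θ = arccos(0.1591) ≈ 80.85°

80.85°


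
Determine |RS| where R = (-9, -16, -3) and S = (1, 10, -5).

d = √[(x₂-x₁)² + (y₂-y₁)² + (z₂-z₁)²]
  = √[10² + 26² + (-2)²]
  = √[100 + 676 + 4]
  = √780
  ≈ 27.93

27.93


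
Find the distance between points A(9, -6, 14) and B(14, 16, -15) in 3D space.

d = √[(x₂-x₁)² + (y₂-y₁)² + (z₂-z₁)²]
  = √[5² + 22² + (-29)²]
  = √[25 + 484 + 841]
  = √1350
  ≈ 36.74

36.74


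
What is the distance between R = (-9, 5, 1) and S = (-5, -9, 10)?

d = √[(x₂-x₁)² + (y₂-y₁)² + (z₂-z₁)²]
  = √[4² + (-14)² + 9²]
  = √[16 + 196 + 81]
  = √293
  ≈ 17.12

17.12


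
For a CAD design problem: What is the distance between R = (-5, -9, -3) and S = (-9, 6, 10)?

d = √[(x₂-x₁)² + (y₂-y₁)² + (z₂-z₁)²]
  = √[(-4)² + 15² + 13²]
  = √[16 + 225 + 169]
  = √410
  ≈ 20.25

20.25


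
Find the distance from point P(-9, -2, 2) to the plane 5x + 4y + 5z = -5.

distance = |a·x₀ + b·y₀ + c·z₀ - d| / √(a² + b² + c²)
  = |5·(-9) + 4·(-2) + 5·2 - (-5)| / √(5² + 4² + 5²)
  = |-45 - 8 + 10 + 5| / √(25 + 16 + 25)
  = |-38| / √66
  = 38 / 8.124
  ≈ 4.677

4.677


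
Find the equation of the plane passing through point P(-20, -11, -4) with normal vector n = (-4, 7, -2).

The plane through P with normal n = (a, b, c) satisfies n·(r - P) = 0,
i.e. ax + by + cz = a·x₀ + b·y₀ + c·z₀.
d = (-4)·(-20) + 7·(-11) + (-2)·(-4)
  = 80 - 77 + 8
  = 11
Equation: -4x + 7y - 2z = 11

-4x + 7y - 2z = 11


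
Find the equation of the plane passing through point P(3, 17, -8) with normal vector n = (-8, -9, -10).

The plane through P with normal n = (a, b, c) satisfies n·(r - P) = 0,
i.e. ax + by + cz = a·x₀ + b·y₀ + c·z₀.
d = (-8)·3 + (-9)·17 + (-10)·(-8)
  = -24 - 153 + 80
  = -97
Equation: -8x - 9y - 10z = -97

-8x - 9y - 10z = -97


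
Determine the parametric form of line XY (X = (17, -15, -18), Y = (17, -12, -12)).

Direction vector d = Y - X = (17 - 17, -12 + 15, -12 + 18) = (0, 3, 6)
Parametric form r = X + t·d:
x = 17, y = -15 + 3t, z = -18 + 6t

x = 17, y = -15 + 3t, z = -18 + 6t


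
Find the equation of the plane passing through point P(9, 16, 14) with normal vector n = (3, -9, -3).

The plane through P with normal n = (a, b, c) satisfies n·(r - P) = 0,
i.e. ax + by + cz = a·x₀ + b·y₀ + c·z₀.
d = 3·9 + (-9)·16 + (-3)·14
  = 27 - 144 - 42
  = -159
Equation: 3x - 9y - 3z = -159

3x - 9y - 3z = -159


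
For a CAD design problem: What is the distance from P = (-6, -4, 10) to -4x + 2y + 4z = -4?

distance = |a·x₀ + b·y₀ + c·z₀ - d| / √(a² + b² + c²)
  = |(-4)·(-6) + 2·(-4) + 4·10 - (-4)| / √((-4)² + 2² + 4²)
  = |24 - 8 + 40 + 4| / √(16 + 4 + 16)
  = |60| / √36
  = 60 / 6
  ≈ 10

10


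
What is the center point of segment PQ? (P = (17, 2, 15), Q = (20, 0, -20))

M = ((x₁+x₂)/2, (y₁+y₂)/2, (z₁+z₂)/2)
  = ((17 + 20)/2, (2 + 0)/2, (15 - 20)/2)
  = (37/2, 2/2, -5/2)
  = (18.5, 1, -2.5)

(18.5, 1, -2.5)


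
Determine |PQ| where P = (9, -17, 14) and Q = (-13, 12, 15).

d = √[(x₂-x₁)² + (y₂-y₁)² + (z₂-z₁)²]
  = √[(-22)² + 29² + 1²]
  = √[484 + 841 + 1]
  = √1326
  ≈ 36.41

36.41


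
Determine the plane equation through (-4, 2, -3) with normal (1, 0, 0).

The plane through P with normal n = (a, b, c) satisfies n·(r - P) = 0,
i.e. ax + by + cz = a·x₀ + b·y₀ + c·z₀.
d = 1·(-4) + 0·2 + 0·(-3)
  = -4 + 0 + 0
  = -4
Equation: x = -4

x = -4


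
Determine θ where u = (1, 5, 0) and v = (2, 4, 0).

u·v = 1·2 + 5·4 + 0·0 = 2 + 20 + 0 = 22
|u| = √(1² + 5² + 0²) = √26 ≈ 5.099
|v| = √(2² + 4² + 0²) = √20 ≈ 4.472
cos θ = (u·v)/(|u||v|) = 22/(5.099·4.472) ≈ 0.9648
θ = arccos(0.9648) ≈ 15.26°

15.26°


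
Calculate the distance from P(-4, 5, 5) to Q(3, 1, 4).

d = √[(x₂-x₁)² + (y₂-y₁)² + (z₂-z₁)²]
  = √[7² + (-4)² + (-1)²]
  = √[49 + 16 + 1]
  = √66
  ≈ 8.124

8.124


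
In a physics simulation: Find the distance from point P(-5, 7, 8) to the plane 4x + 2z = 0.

distance = |a·x₀ + b·y₀ + c·z₀ - d| / √(a² + b² + c²)
  = |4·(-5) + 0·7 + 2·8 - 0| / √(4² + 0² + 2²)
  = |-20 + 0 + 16 + 0| / √(16 + 0 + 4)
  = |-4| / √20
  = 4 / 4.472
  ≈ 0.8944

0.8944


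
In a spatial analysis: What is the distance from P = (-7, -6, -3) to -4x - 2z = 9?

distance = |a·x₀ + b·y₀ + c·z₀ - d| / √(a² + b² + c²)
  = |(-4)·(-7) + 0·(-6) + (-2)·(-3) - 9| / √((-4)² + 0² + (-2)²)
  = |28 + 0 + 6 - 9| / √(16 + 0 + 4)
  = |25| / √20
  = 25 / 4.472
  ≈ 5.59

5.59


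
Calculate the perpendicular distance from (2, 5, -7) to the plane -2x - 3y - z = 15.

distance = |a·x₀ + b·y₀ + c·z₀ - d| / √(a² + b² + c²)
  = |(-2)·2 + (-3)·5 + (-1)·(-7) - 15| / √((-2)² + (-3)² + (-1)²)
  = |-4 - 15 + 7 - 15| / √(4 + 9 + 1)
  = |-27| / √14
  = 27 / 3.742
  ≈ 7.216

7.216


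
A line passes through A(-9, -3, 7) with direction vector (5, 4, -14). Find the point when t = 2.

P(t) = A + t·d
  = (-9 + 5·2, -3 + 4·2, 7 + (-14)·2)
  = (-9 + 10, -3 + 8, 7 - 28)
  = (1, 5, -21)

(1, 5, -21)


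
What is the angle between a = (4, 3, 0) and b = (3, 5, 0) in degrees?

a·b = 4·3 + 3·5 + 0·0 = 12 + 15 + 0 = 27
|a| = √(4² + 3² + 0²) = √25 ≈ 5
|b| = √(3² + 5² + 0²) = √34 ≈ 5.831
cos θ = (a·b)/(|a||b|) = 27/(5·5.831) ≈ 0.9261
θ = arccos(0.9261) ≈ 22.17°

22.17°


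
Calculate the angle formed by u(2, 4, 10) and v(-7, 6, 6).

u·v = 2·(-7) + 4·6 + 10·6 = -14 + 24 + 60 = 70
|u| = √(2² + 4² + 10²) = √120 ≈ 10.95
|v| = √((-7)² + 6² + 6²) = √121 ≈ 11
cos θ = (u·v)/(|u||v|) = 70/(10.95·11) ≈ 0.5809
θ = arccos(0.5809) ≈ 54.48°

54.48°


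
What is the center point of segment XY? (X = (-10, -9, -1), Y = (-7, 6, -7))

M = ((x₁+x₂)/2, (y₁+y₂)/2, (z₁+z₂)/2)
  = ((-10 - 7)/2, (-9 + 6)/2, (-1 - 7)/2)
  = (-17/2, -3/2, -8/2)
  = (-8.5, -1.5, -4)

(-8.5, -1.5, -4)


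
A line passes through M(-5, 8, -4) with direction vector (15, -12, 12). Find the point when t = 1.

P(t) = M + t·d
  = (-5 + 15·1, 8 + (-12)·1, -4 + 12·1)
  = (-5 + 15, 8 - 12, -4 + 12)
  = (10, -4, 8)

(10, -4, 8)


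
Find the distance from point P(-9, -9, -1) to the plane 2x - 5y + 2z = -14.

distance = |a·x₀ + b·y₀ + c·z₀ - d| / √(a² + b² + c²)
  = |2·(-9) + (-5)·(-9) + 2·(-1) - (-14)| / √(2² + (-5)² + 2²)
  = |-18 + 45 - 2 + 14| / √(4 + 25 + 4)
  = |39| / √33
  = 39 / 5.745
  ≈ 6.789

6.789


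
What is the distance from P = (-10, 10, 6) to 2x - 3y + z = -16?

distance = |a·x₀ + b·y₀ + c·z₀ - d| / √(a² + b² + c²)
  = |2·(-10) + (-3)·10 + 1·6 - (-16)| / √(2² + (-3)² + 1²)
  = |-20 - 30 + 6 + 16| / √(4 + 9 + 1)
  = |-28| / √14
  = 28 / 3.742
  ≈ 7.483

7.483


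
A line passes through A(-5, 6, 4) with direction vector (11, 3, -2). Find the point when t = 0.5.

P(t) = A + t·d
  = (-5 + 11·0.5, 6 + 3·0.5, 4 + (-2)·0.5)
  = (-5 + 5.5, 6 + 1.5, 4 - 1)
  = (0.5, 7.5, 3)

(0.5, 7.5, 3)


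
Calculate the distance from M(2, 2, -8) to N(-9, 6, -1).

d = √[(x₂-x₁)² + (y₂-y₁)² + (z₂-z₁)²]
  = √[(-11)² + 4² + 7²]
  = √[121 + 16 + 49]
  = √186
  ≈ 13.64

13.64


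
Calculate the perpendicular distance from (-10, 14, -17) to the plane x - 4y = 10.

distance = |a·x₀ + b·y₀ + c·z₀ - d| / √(a² + b² + c²)
  = |1·(-10) + (-4)·14 + 0·(-17) - 10| / √(1² + (-4)² + 0²)
  = |-10 - 56 + 0 - 10| / √(1 + 16 + 0)
  = |-76| / √17
  = 76 / 4.123
  ≈ 18.43

18.43


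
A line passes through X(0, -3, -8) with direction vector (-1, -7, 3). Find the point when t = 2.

P(t) = X + t·d
  = (0 + (-1)·2, -3 + (-7)·2, -8 + 3·2)
  = (0 - 2, -3 - 14, -8 + 6)
  = (-2, -17, -2)

(-2, -17, -2)


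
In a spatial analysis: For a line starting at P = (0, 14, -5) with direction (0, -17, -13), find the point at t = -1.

P(t) = P + t·d
  = (0 + 0·(-1), 14 + (-17)·(-1), -5 + (-13)·(-1))
  = (0 + 0, 14 + 17, -5 + 13)
  = (0, 31, 8)

(0, 31, 8)


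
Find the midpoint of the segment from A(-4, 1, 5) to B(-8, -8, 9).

M = ((x₁+x₂)/2, (y₁+y₂)/2, (z₁+z₂)/2)
  = ((-4 - 8)/2, (1 - 8)/2, (5 + 9)/2)
  = (-12/2, -7/2, 14/2)
  = (-6, -3.5, 7)

(-6, -3.5, 7)


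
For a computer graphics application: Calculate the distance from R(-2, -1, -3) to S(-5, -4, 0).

d = √[(x₂-x₁)² + (y₂-y₁)² + (z₂-z₁)²]
  = √[(-3)² + (-3)² + 3²]
  = √[9 + 9 + 9]
  = √27
  ≈ 5.196

5.196


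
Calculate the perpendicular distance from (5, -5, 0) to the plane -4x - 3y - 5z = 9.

distance = |a·x₀ + b·y₀ + c·z₀ - d| / √(a² + b² + c²)
  = |(-4)·5 + (-3)·(-5) + (-5)·0 - 9| / √((-4)² + (-3)² + (-5)²)
  = |-20 + 15 + 0 - 9| / √(16 + 9 + 25)
  = |-14| / √50
  = 14 / 7.071
  ≈ 1.98

1.98


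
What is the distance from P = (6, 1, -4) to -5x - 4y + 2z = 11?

distance = |a·x₀ + b·y₀ + c·z₀ - d| / √(a² + b² + c²)
  = |(-5)·6 + (-4)·1 + 2·(-4) - 11| / √((-5)² + (-4)² + 2²)
  = |-30 - 4 - 8 - 11| / √(25 + 16 + 4)
  = |-53| / √45
  = 53 / 6.708
  ≈ 7.901

7.901


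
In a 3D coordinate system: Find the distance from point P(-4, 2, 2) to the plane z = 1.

distance = |a·x₀ + b·y₀ + c·z₀ - d| / √(a² + b² + c²)
  = |0·(-4) + 0·2 + 1·2 - 1| / √(0² + 0² + 1²)
  = |0 + 0 + 2 - 1| / √(0 + 0 + 1)
  = |1| / √1
  = 1 / 1
  ≈ 1

1


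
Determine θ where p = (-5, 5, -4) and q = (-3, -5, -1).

p·q = (-5)·(-3) + 5·(-5) + (-4)·(-1) = 15 - 25 + 4 = -6
|p| = √((-5)² + 5² + (-4)²) = √66 ≈ 8.124
|q| = √((-3)² + (-5)² + (-1)²) = √35 ≈ 5.916
cos θ = (p·q)/(|p||q|) = -6/(8.124·5.916) ≈ -0.1248
θ = arccos(-0.1248) ≈ 97.17°

97.17°


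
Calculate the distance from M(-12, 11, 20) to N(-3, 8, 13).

d = √[(x₂-x₁)² + (y₂-y₁)² + (z₂-z₁)²]
  = √[9² + (-3)² + (-7)²]
  = √[81 + 9 + 49]
  = √139
  ≈ 11.79

11.79


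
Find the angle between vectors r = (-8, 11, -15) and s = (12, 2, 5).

r·s = (-8)·12 + 11·2 + (-15)·5 = -96 + 22 - 75 = -149
|r| = √((-8)² + 11² + (-15)²) = √410 ≈ 20.25
|s| = √(12² + 2² + 5²) = √173 ≈ 13.15
cos θ = (r·s)/(|r||s|) = -149/(20.25·13.15) ≈ -0.5595
θ = arccos(-0.5595) ≈ 124°

124°


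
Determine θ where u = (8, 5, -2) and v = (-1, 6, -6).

u·v = 8·(-1) + 5·6 + (-2)·(-6) = -8 + 30 + 12 = 34
|u| = √(8² + 5² + (-2)²) = √93 ≈ 9.644
|v| = √((-1)² + 6² + (-6)²) = √73 ≈ 8.544
cos θ = (u·v)/(|u||v|) = 34/(9.644·8.544) ≈ 0.4126
θ = arccos(0.4126) ≈ 65.63°

65.63°


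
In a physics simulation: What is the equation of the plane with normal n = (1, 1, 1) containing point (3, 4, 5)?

The plane through P with normal n = (a, b, c) satisfies n·(r - P) = 0,
i.e. ax + by + cz = a·x₀ + b·y₀ + c·z₀.
d = 1·3 + 1·4 + 1·5
  = 3 + 4 + 5
  = 12
Equation: x + y + z = 12

x + y + z = 12


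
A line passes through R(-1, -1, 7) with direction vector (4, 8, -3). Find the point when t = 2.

P(t) = R + t·d
  = (-1 + 4·2, -1 + 8·2, 7 + (-3)·2)
  = (-1 + 8, -1 + 16, 7 - 6)
  = (7, 15, 1)

(7, 15, 1)


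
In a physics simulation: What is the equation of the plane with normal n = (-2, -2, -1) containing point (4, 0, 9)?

The plane through P with normal n = (a, b, c) satisfies n·(r - P) = 0,
i.e. ax + by + cz = a·x₀ + b·y₀ + c·z₀.
d = (-2)·4 + (-2)·0 + (-1)·9
  = -8 + 0 - 9
  = -17
Equation: -2x - 2y - z = -17

-2x - 2y - z = -17


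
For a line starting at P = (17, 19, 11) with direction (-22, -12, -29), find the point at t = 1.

P(t) = P + t·d
  = (17 + (-22)·1, 19 + (-12)·1, 11 + (-29)·1)
  = (17 - 22, 19 - 12, 11 - 29)
  = (-5, 7, -18)

(-5, 7, -18)


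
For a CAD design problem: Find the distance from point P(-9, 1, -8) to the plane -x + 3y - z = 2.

distance = |a·x₀ + b·y₀ + c·z₀ - d| / √(a² + b² + c²)
  = |(-1)·(-9) + 3·1 + (-1)·(-8) - 2| / √((-1)² + 3² + (-1)²)
  = |9 + 3 + 8 - 2| / √(1 + 9 + 1)
  = |18| / √11
  = 18 / 3.317
  ≈ 5.427

5.427


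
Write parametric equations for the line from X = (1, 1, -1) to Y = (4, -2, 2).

Direction vector d = Y - X = (4 - 1, -2 - 1, 2 + 1) = (3, -3, 3)
Parametric form r = X + t·d:
x = 1 + 3t, y = 1 - 3t, z = -1 + 3t

x = 1 + 3t, y = 1 - 3t, z = -1 + 3t


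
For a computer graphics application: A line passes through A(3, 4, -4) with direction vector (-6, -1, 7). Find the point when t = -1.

P(t) = A + t·d
  = (3 + (-6)·(-1), 4 + (-1)·(-1), -4 + 7·(-1))
  = (3 + 6, 4 + 1, -4 - 7)
  = (9, 5, -11)

(9, 5, -11)


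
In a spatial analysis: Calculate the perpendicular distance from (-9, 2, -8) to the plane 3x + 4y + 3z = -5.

distance = |a·x₀ + b·y₀ + c·z₀ - d| / √(a² + b² + c²)
  = |3·(-9) + 4·2 + 3·(-8) - (-5)| / √(3² + 4² + 3²)
  = |-27 + 8 - 24 + 5| / √(9 + 16 + 9)
  = |-38| / √34
  = 38 / 5.831
  ≈ 6.517

6.517


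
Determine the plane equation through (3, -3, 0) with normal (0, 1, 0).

The plane through P with normal n = (a, b, c) satisfies n·(r - P) = 0,
i.e. ax + by + cz = a·x₀ + b·y₀ + c·z₀.
d = 0·3 + 1·(-3) + 0·0
  = 0 - 3 + 0
  = -3
Equation: y = -3

y = -3


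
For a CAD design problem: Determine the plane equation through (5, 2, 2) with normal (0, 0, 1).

The plane through P with normal n = (a, b, c) satisfies n·(r - P) = 0,
i.e. ax + by + cz = a·x₀ + b·y₀ + c·z₀.
d = 0·5 + 0·2 + 1·2
  = 0 + 0 + 2
  = 2
Equation: z = 2

z = 2


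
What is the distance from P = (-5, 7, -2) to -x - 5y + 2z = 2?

distance = |a·x₀ + b·y₀ + c·z₀ - d| / √(a² + b² + c²)
  = |(-1)·(-5) + (-5)·7 + 2·(-2) - 2| / √((-1)² + (-5)² + 2²)
  = |5 - 35 - 4 - 2| / √(1 + 25 + 4)
  = |-36| / √30
  = 36 / 5.477
  ≈ 6.573

6.573


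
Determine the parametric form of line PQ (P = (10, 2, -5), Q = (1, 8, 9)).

Direction vector d = Q - P = (1 - 10, 8 - 2, 9 + 5) = (-9, 6, 14)
Parametric form r = P + t·d:
x = 10 - 9t, y = 2 + 6t, z = -5 + 14t

x = 10 - 9t, y = 2 + 6t, z = -5 + 14t


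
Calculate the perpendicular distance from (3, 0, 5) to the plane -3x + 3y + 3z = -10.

distance = |a·x₀ + b·y₀ + c·z₀ - d| / √(a² + b² + c²)
  = |(-3)·3 + 3·0 + 3·5 - (-10)| / √((-3)² + 3² + 3²)
  = |-9 + 0 + 15 + 10| / √(9 + 9 + 9)
  = |16| / √27
  = 16 / 5.196
  ≈ 3.079

3.079


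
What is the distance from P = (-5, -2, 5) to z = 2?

distance = |a·x₀ + b·y₀ + c·z₀ - d| / √(a² + b² + c²)
  = |0·(-5) + 0·(-2) + 1·5 - 2| / √(0² + 0² + 1²)
  = |0 + 0 + 5 - 2| / √(0 + 0 + 1)
  = |3| / √1
  = 3 / 1
  ≈ 3

3


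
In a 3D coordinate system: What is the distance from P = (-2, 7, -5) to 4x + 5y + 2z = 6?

distance = |a·x₀ + b·y₀ + c·z₀ - d| / √(a² + b² + c²)
  = |4·(-2) + 5·7 + 2·(-5) - 6| / √(4² + 5² + 2²)
  = |-8 + 35 - 10 - 6| / √(16 + 25 + 4)
  = |11| / √45
  = 11 / 6.708
  ≈ 1.64

1.64


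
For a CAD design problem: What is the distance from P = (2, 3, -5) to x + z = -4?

distance = |a·x₀ + b·y₀ + c·z₀ - d| / √(a² + b² + c²)
  = |1·2 + 0·3 + 1·(-5) - (-4)| / √(1² + 0² + 1²)
  = |2 + 0 - 5 + 4| / √(1 + 0 + 1)
  = |1| / √2
  = 1 / 1.414
  ≈ 0.7071

0.7071


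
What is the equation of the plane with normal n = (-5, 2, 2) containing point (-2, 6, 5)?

The plane through P with normal n = (a, b, c) satisfies n·(r - P) = 0,
i.e. ax + by + cz = a·x₀ + b·y₀ + c·z₀.
d = (-5)·(-2) + 2·6 + 2·5
  = 10 + 12 + 10
  = 32
Equation: -5x + 2y + 2z = 32

-5x + 2y + 2z = 32


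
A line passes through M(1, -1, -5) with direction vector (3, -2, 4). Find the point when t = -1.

P(t) = M + t·d
  = (1 + 3·(-1), -1 + (-2)·(-1), -5 + 4·(-1))
  = (1 - 3, -1 + 2, -5 - 4)
  = (-2, 1, -9)

(-2, 1, -9)


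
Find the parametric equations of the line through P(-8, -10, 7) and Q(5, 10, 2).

Direction vector d = Q - P = (5 + 8, 10 + 10, 2 - 7) = (13, 20, -5)
Parametric form r = P + t·d:
x = -8 + 13t, y = -10 + 20t, z = 7 - 5t

x = -8 + 13t, y = -10 + 20t, z = 7 - 5t


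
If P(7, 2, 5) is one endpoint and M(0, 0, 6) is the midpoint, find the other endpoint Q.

Q = 2M - P
  = (2·0 - 7, 2·0 - 2, 2·6 - 5)
  = (0 - 7, 0 - 2, 12 - 5)
  = (-7, -2, 7)

(-7, -2, 7)


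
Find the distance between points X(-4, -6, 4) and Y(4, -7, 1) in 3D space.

d = √[(x₂-x₁)² + (y₂-y₁)² + (z₂-z₁)²]
  = √[8² + (-1)² + (-3)²]
  = √[64 + 1 + 9]
  = √74
  ≈ 8.602

8.602


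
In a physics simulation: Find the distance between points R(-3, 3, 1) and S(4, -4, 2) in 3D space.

d = √[(x₂-x₁)² + (y₂-y₁)² + (z₂-z₁)²]
  = √[7² + (-7)² + 1²]
  = √[49 + 49 + 1]
  = √99
  ≈ 9.95

9.95


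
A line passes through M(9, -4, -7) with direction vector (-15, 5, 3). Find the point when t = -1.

P(t) = M + t·d
  = (9 + (-15)·(-1), -4 + 5·(-1), -7 + 3·(-1))
  = (9 + 15, -4 - 5, -7 - 3)
  = (24, -9, -10)

(24, -9, -10)


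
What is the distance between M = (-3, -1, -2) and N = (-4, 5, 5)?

d = √[(x₂-x₁)² + (y₂-y₁)² + (z₂-z₁)²]
  = √[(-1)² + 6² + 7²]
  = √[1 + 36 + 49]
  = √86
  ≈ 9.274

9.274


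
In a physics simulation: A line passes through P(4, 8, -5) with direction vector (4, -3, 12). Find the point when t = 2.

P(t) = P + t·d
  = (4 + 4·2, 8 + (-3)·2, -5 + 12·2)
  = (4 + 8, 8 - 6, -5 + 24)
  = (12, 2, 19)

(12, 2, 19)


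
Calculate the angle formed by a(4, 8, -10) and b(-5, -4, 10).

a·b = 4·(-5) + 8·(-4) + (-10)·10 = -20 - 32 - 100 = -152
|a| = √(4² + 8² + (-10)²) = √180 ≈ 13.42
|b| = √((-5)² + (-4)² + 10²) = √141 ≈ 11.87
cos θ = (a·b)/(|a||b|) = -152/(13.42·11.87) ≈ -0.9541
θ = arccos(-0.9541) ≈ 162.6°

162.6°


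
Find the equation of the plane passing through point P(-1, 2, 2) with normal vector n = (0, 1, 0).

The plane through P with normal n = (a, b, c) satisfies n·(r - P) = 0,
i.e. ax + by + cz = a·x₀ + b·y₀ + c·z₀.
d = 0·(-1) + 1·2 + 0·2
  = 0 + 2 + 0
  = 2
Equation: y = 2

y = 2


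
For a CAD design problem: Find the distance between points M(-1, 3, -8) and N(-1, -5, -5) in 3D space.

d = √[(x₂-x₁)² + (y₂-y₁)² + (z₂-z₁)²]
  = √[0² + (-8)² + 3²]
  = √[0 + 64 + 9]
  = √73
  ≈ 8.544

8.544


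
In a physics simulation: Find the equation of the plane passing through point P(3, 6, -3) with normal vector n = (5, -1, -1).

The plane through P with normal n = (a, b, c) satisfies n·(r - P) = 0,
i.e. ax + by + cz = a·x₀ + b·y₀ + c·z₀.
d = 5·3 + (-1)·6 + (-1)·(-3)
  = 15 - 6 + 3
  = 12
Equation: 5x - y - z = 12

5x - y - z = 12


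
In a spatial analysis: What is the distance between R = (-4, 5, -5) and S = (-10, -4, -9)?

d = √[(x₂-x₁)² + (y₂-y₁)² + (z₂-z₁)²]
  = √[(-6)² + (-9)² + (-4)²]
  = √[36 + 81 + 16]
  = √133
  ≈ 11.53

11.53


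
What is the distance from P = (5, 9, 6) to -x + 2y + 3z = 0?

distance = |a·x₀ + b·y₀ + c·z₀ - d| / √(a² + b² + c²)
  = |(-1)·5 + 2·9 + 3·6 - 0| / √((-1)² + 2² + 3²)
  = |-5 + 18 + 18 + 0| / √(1 + 4 + 9)
  = |31| / √14
  = 31 / 3.742
  ≈ 8.285

8.285


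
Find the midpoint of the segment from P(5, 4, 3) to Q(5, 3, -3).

M = ((x₁+x₂)/2, (y₁+y₂)/2, (z₁+z₂)/2)
  = ((5 + 5)/2, (4 + 3)/2, (3 - 3)/2)
  = (10/2, 7/2, 0/2)
  = (5, 3.5, 0)

(5, 3.5, 0)


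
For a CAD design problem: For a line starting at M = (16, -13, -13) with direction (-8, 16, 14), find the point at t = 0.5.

P(t) = M + t·d
  = (16 + (-8)·0.5, -13 + 16·0.5, -13 + 14·0.5)
  = (16 - 4, -13 + 8, -13 + 7)
  = (12, -5, -6)

(12, -5, -6)


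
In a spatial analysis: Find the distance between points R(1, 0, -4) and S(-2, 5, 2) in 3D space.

d = √[(x₂-x₁)² + (y₂-y₁)² + (z₂-z₁)²]
  = √[(-3)² + 5² + 6²]
  = √[9 + 25 + 36]
  = √70
  ≈ 8.367

8.367


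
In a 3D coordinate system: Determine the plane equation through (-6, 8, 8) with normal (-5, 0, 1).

The plane through P with normal n = (a, b, c) satisfies n·(r - P) = 0,
i.e. ax + by + cz = a·x₀ + b·y₀ + c·z₀.
d = (-5)·(-6) + 0·8 + 1·8
  = 30 + 0 + 8
  = 38
Equation: -5x + z = 38

-5x + z = 38


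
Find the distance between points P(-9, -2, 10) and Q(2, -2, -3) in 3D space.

d = √[(x₂-x₁)² + (y₂-y₁)² + (z₂-z₁)²]
  = √[11² + 0² + (-13)²]
  = √[121 + 0 + 169]
  = √290
  ≈ 17.03

17.03


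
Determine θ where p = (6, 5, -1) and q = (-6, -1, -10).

p·q = 6·(-6) + 5·(-1) + (-1)·(-10) = -36 - 5 + 10 = -31
|p| = √(6² + 5² + (-1)²) = √62 ≈ 7.874
|q| = √((-6)² + (-1)² + (-10)²) = √137 ≈ 11.7
cos θ = (p·q)/(|p||q|) = -31/(7.874·11.7) ≈ -0.3364
θ = arccos(-0.3364) ≈ 109.7°

109.7°


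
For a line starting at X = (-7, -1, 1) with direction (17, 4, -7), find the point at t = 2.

P(t) = X + t·d
  = (-7 + 17·2, -1 + 4·2, 1 + (-7)·2)
  = (-7 + 34, -1 + 8, 1 - 14)
  = (27, 7, -13)

(27, 7, -13)


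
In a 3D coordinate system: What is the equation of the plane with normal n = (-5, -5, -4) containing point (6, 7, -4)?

The plane through P with normal n = (a, b, c) satisfies n·(r - P) = 0,
i.e. ax + by + cz = a·x₀ + b·y₀ + c·z₀.
d = (-5)·6 + (-5)·7 + (-4)·(-4)
  = -30 - 35 + 16
  = -49
Equation: -5x - 5y - 4z = -49

-5x - 5y - 4z = -49


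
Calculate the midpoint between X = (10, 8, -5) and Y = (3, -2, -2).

M = ((x₁+x₂)/2, (y₁+y₂)/2, (z₁+z₂)/2)
  = ((10 + 3)/2, (8 - 2)/2, (-5 - 2)/2)
  = (13/2, 6/2, -7/2)
  = (6.5, 3, -3.5)

(6.5, 3, -3.5)


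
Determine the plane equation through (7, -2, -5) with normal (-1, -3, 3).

The plane through P with normal n = (a, b, c) satisfies n·(r - P) = 0,
i.e. ax + by + cz = a·x₀ + b·y₀ + c·z₀.
d = (-1)·7 + (-3)·(-2) + 3·(-5)
  = -7 + 6 - 15
  = -16
Equation: -x - 3y + 3z = -16

-x - 3y + 3z = -16


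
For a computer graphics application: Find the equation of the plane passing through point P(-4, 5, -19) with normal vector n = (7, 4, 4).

The plane through P with normal n = (a, b, c) satisfies n·(r - P) = 0,
i.e. ax + by + cz = a·x₀ + b·y₀ + c·z₀.
d = 7·(-4) + 4·5 + 4·(-19)
  = -28 + 20 - 76
  = -84
Equation: 7x + 4y + 4z = -84

7x + 4y + 4z = -84


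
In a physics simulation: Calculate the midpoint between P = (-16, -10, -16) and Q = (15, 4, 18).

M = ((x₁+x₂)/2, (y₁+y₂)/2, (z₁+z₂)/2)
  = ((-16 + 15)/2, (-10 + 4)/2, (-16 + 18)/2)
  = (-1/2, -6/2, 2/2)
  = (-0.5, -3, 1)

(-0.5, -3, 1)


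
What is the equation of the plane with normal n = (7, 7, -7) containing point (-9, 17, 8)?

The plane through P with normal n = (a, b, c) satisfies n·(r - P) = 0,
i.e. ax + by + cz = a·x₀ + b·y₀ + c·z₀.
d = 7·(-9) + 7·17 + (-7)·8
  = -63 + 119 - 56
  = 0
Equation: 7x + 7y - 7z = 0

7x + 7y - 7z = 0
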